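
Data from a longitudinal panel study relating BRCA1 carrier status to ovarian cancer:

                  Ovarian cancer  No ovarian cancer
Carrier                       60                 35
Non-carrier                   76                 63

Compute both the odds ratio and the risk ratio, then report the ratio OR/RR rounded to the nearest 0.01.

Cells: a = 60, b = 35, c = 76, d = 63.
OR = (60·63)/(35·76) = 3780/2660 = 1.42105
Risk in exposed = 60/95 = 0.63158; risk in unexposed = 76/139 = 0.54676; RR = 1.15512
OR/RR = 1.42105 / 1.15512 = 1.23022
The outcome is not rare, so the OR lies further from 1 than the RR.

1.23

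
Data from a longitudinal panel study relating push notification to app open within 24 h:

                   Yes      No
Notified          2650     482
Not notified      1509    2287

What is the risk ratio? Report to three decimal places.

Cells: a = 2650, b = 482, c = 1509, d = 2287.
Risk in exposed = 2650/3132 = 0.84610; risk in unexposed = 1509/3796 = 0.39752.
RR = 0.84610 / 0.39752 = 2.12844
The risk among the exposed is 2.13 times that among the unexposed.

2.128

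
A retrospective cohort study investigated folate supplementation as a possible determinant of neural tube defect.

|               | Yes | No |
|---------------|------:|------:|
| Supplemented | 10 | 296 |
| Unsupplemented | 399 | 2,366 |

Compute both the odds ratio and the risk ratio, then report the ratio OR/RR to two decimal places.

0.88

Cells: a = 10, b = 296, c = 399, d = 2366.
OR = (10·2366)/(296·399) = 23660/118104 = 0.20033
Risk in exposed = 10/306 = 0.03268; risk in unexposed = 399/2765 = 0.14430; RR = 0.22646
OR/RR = 0.20033 / 0.22646 = 0.88460
The outcome is not rare, so the OR lies further from 1 than the RR.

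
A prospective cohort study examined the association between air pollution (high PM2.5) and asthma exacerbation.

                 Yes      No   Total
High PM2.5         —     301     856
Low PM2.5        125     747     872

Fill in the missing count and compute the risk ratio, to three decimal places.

The missing cell is in the exposed row: 856 − 301 = 555.
So a = 555, b = 301, c = 125, d = 747.
RR = [a/(a+b)] / [c/(c+d)] = (555/856) / (125/872) = 0.64836/0.14335 = 4.52299

4.523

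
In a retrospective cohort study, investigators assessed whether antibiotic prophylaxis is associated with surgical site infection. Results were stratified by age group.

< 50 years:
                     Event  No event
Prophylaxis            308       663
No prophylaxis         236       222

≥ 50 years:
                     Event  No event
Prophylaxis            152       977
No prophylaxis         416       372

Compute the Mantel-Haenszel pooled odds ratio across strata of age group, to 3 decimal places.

0.241

OR_MH = Σ(aᵢdᵢ/nᵢ) / Σ(bᵢcᵢ/nᵢ), where nᵢ is the stratum total.
Stratum 1 (< 50 years): n = 1429; a·d/n = 308·222/1429 = 47.8488; b·c/n = 663·236/1429 = 109.4948
Stratum 2 (≥ 50 years): n = 1917; a·d/n = 152·372/1917 = 29.4961; b·c/n = 977·416/1917 = 212.0146
OR_MH = (47.8488 + 29.4961) / (109.4948 + 212.0146) = 77.3449 / 321.5094 = 0.24057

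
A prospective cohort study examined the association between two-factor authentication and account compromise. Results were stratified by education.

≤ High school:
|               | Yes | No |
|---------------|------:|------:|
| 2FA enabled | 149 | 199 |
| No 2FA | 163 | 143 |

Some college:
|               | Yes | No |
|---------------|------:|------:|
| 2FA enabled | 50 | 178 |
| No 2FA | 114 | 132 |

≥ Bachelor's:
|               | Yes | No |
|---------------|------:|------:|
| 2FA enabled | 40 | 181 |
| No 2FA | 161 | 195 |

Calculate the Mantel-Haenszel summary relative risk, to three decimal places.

RR_MH = Σ(aᵢ·n₀ᵢ/nᵢ) / Σ(cᵢ·n₁ᵢ/nᵢ), with n₁ᵢ = aᵢ+bᵢ (exposed), n₀ᵢ = cᵢ+dᵢ (unexposed), nᵢ = n₁ᵢ+n₀ᵢ.
Stratum 1 (≤ High school): n₁ = 348, n₀ = 306, n = 654; a·n₀/n = 149·306/654 = 69.7156; c·n₁/n = 163·348/654 = 86.7339
Stratum 2 (Some college): n₁ = 228, n₀ = 246, n = 474; a·n₀/n = 50·246/474 = 25.9494; c·n₁/n = 114·228/474 = 54.8354
Stratum 3 (≥ Bachelor's): n₁ = 221, n₀ = 356, n = 577; a·n₀/n = 40·356/577 = 24.6794; c·n₁/n = 161·221/577 = 61.6655
RR_MH = (69.7156 + 25.9494 + 24.6794) / (86.7339 + 54.8354 + 61.6655) = 120.3443 / 203.2349 = 0.59214

0.592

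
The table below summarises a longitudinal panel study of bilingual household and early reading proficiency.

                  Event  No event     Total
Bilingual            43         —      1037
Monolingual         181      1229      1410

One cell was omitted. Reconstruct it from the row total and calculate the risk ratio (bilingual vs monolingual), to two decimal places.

The missing cell is in the exposed row: 1037 − 43 = 994.
So a = 43, b = 994, c = 181, d = 1229.
RR = [a/(a+b)] / [c/(c+d)] = (43/1037) / (181/1410) = 0.04147/0.12837 = 0.32302

0.32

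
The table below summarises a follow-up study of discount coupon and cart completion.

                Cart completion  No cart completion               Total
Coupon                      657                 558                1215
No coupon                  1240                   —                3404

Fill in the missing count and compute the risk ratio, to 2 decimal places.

The missing cell is in the unexposed row: 3404 − 1240 = 2164.
So a = 657, b = 558, c = 1240, d = 2164.
RR = [a/(a+b)] / [c/(c+d)] = (657/1215) / (1240/3404) = 0.54074/0.36428 = 1.48442

1.48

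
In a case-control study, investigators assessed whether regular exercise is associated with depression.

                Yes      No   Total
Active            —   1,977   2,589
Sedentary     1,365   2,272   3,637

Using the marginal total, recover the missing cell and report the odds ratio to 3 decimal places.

0.515

The missing cell is in the exposed row: 2589 − 1977 = 612.
So a = 612, b = 1977, c = 1365, d = 2272.
OR = (a·d)/(b·c) = (612 × 2272) / (1977 × 1365) = 1390464 / 2698605 = 0.51525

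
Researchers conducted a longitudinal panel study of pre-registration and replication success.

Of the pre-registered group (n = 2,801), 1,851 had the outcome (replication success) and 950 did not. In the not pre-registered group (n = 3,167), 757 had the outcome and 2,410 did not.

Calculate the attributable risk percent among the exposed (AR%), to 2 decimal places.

From the description: a = 1851, b = 950, c = 757, d = 2410.
Risk in exposed = 1851/2801 = 0.66084; risk in unexposed = 757/3167 = 0.23903.
RR = 0.66084/0.23903 = 2.76468
AR% = (RR − 1)/RR × 100 = (2.76468 − 1)/2.76468 × 100 = 63.8295%

63.83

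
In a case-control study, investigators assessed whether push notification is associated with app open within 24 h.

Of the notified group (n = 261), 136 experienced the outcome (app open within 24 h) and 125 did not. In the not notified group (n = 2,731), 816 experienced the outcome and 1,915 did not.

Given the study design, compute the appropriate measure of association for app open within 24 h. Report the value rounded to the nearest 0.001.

From the description: a = 136, b = 125, c = 816, d = 1915.
This is a case-control study: participants were sampled on outcome status, so risks in the source population cannot be estimated directly — relative risk is not valid here. The odds ratio is the appropriate measure.
OR = (a·d)/(b·c) = (136 × 1915) / (125 × 816) = 260440 / 102000 = 2.55333

2.553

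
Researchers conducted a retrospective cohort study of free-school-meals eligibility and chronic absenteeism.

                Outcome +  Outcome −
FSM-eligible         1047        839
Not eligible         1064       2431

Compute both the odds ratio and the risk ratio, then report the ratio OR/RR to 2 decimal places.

Cells: a = 1047, b = 839, c = 1064, d = 2431.
OR = (1047·2431)/(839·1064) = 2545257/892696 = 2.85120
Risk in exposed = 1047/1886 = 0.55514; risk in unexposed = 1064/3495 = 0.30443; RR = 1.82352
OR/RR = 2.85120 / 1.82352 = 1.56357
The outcome is not rare, so the OR lies further from 1 than the RR.

1.56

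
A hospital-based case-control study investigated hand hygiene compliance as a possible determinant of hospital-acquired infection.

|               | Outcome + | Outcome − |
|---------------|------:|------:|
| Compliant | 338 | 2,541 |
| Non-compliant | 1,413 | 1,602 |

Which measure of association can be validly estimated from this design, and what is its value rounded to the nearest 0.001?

0.151

Cells: a = 338, b = 2541, c = 1413, d = 1602.
This is a hospital-based case-control study: participants were sampled on outcome status, so risks in the source population cannot be estimated directly — relative risk is not valid here. The odds ratio is the appropriate measure.
OR = (a·d)/(b·c) = (338 × 1602) / (2541 × 1413) = 541476 / 3590433 = 0.15081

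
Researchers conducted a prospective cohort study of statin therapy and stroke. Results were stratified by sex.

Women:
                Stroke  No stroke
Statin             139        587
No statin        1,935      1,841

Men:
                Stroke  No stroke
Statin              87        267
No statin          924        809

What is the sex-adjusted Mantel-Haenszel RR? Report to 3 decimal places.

RR_MH = Σ(aᵢ·n₀ᵢ/nᵢ) / Σ(cᵢ·n₁ᵢ/nᵢ), with n₁ᵢ = aᵢ+bᵢ (exposed), n₀ᵢ = cᵢ+dᵢ (unexposed), nᵢ = n₁ᵢ+n₀ᵢ.
Stratum 1 (Women): n₁ = 726, n₀ = 3776, n = 4502; a·n₀/n = 139·3776/4502 = 116.5846; c·n₁/n = 1935·726/4502 = 312.0413
Stratum 2 (Men): n₁ = 354, n₀ = 1733, n = 2087; a·n₀/n = 87·1733/2087 = 72.2429; c·n₁/n = 924·354/2087 = 156.7302
RR_MH = (116.5846 + 72.2429) / (312.0413 + 156.7302) = 188.8276 / 468.7715 = 0.40281

0.403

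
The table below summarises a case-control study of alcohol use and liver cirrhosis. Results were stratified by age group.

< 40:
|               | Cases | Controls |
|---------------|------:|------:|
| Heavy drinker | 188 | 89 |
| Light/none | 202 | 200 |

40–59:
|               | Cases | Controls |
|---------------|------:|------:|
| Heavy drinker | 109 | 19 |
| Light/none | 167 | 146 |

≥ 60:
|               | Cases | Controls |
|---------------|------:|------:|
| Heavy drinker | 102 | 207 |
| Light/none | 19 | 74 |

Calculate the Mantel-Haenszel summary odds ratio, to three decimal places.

OR_MH = Σ(aᵢdᵢ/nᵢ) / Σ(bᵢcᵢ/nᵢ), where nᵢ is the stratum total.
Stratum 1 (< 40): n = 679; a·d/n = 188·200/679 = 55.3756; b·c/n = 89·202/679 = 26.4772
Stratum 2 (40–59): n = 441; a·d/n = 109·146/441 = 36.0862; b·c/n = 19·167/441 = 7.1950
Stratum 3 (≥ 60): n = 402; a·d/n = 102·74/402 = 18.7761; b·c/n = 207·19/402 = 9.7836
OR_MH = (55.3756 + 36.0862 + 18.7761) / (26.4772 + 7.1950 + 9.7836) = 110.2378 / 43.4558 = 2.53678

2.537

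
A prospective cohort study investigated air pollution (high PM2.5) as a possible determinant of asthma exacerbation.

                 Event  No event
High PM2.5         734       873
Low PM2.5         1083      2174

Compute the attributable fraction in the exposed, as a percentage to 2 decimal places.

Cells: a = 734, b = 873, c = 1083, d = 2174.
Risk in exposed = 734/1607 = 0.45675; risk in unexposed = 1083/3257 = 0.33251.
RR = 0.45675/0.33251 = 1.37363
AR% = (RR − 1)/RR × 100 = (1.37363 − 1)/1.37363 × 100 = 27.2001%

27.20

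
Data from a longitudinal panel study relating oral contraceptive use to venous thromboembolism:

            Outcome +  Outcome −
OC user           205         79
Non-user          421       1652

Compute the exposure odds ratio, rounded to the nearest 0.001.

Cells: a = 205, b = 79, c = 421, d = 1652.
OR = (a·d)/(b·c) = (205 × 1652) / (79 × 421) = 338660 / 33259 = 10.18251
The odds of venous thromboembolism are about 10.18 times as high in the oc user group.

10.183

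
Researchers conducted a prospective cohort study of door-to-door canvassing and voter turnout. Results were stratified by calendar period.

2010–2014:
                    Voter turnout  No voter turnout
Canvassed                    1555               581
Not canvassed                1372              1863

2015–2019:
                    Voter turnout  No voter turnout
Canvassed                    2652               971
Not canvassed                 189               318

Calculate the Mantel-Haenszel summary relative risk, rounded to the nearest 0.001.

1.774

RR_MH = Σ(aᵢ·n₀ᵢ/nᵢ) / Σ(cᵢ·n₁ᵢ/nᵢ), with n₁ᵢ = aᵢ+bᵢ (exposed), n₀ᵢ = cᵢ+dᵢ (unexposed), nᵢ = n₁ᵢ+n₀ᵢ.
Stratum 1 (2010–2014): n₁ = 2136, n₀ = 3235, n = 5371; a·n₀/n = 1555·3235/5371 = 936.5900; c·n₁/n = 1372·2136/5371 = 545.6325
Stratum 2 (2015–2019): n₁ = 3623, n₀ = 507, n = 4130; a·n₀/n = 2652·507/4130 = 325.5603; c·n₁/n = 189·3623/4130 = 165.7983
RR_MH = (936.5900 + 325.5603) / (545.6325 + 165.7983) = 1262.1503 / 711.4308 = 1.77410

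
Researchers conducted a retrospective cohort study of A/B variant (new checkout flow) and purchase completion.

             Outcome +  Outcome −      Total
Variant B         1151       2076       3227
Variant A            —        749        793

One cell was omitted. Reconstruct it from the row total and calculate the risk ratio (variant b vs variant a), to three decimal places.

The missing cell is in the unexposed row: 793 − 749 = 44.
So a = 1151, b = 2076, c = 44, d = 749.
RR = [a/(a+b)] / [c/(c+d)] = (1151/3227) / (44/793) = 0.35668/0.05549 = 6.42831

6.428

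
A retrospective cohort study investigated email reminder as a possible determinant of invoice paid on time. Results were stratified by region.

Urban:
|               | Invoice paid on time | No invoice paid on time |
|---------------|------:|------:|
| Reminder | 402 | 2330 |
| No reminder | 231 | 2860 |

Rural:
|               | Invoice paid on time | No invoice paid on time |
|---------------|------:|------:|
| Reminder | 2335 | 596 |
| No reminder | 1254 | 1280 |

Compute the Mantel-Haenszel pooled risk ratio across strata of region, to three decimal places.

1.660

RR_MH = Σ(aᵢ·n₀ᵢ/nᵢ) / Σ(cᵢ·n₁ᵢ/nᵢ), with n₁ᵢ = aᵢ+bᵢ (exposed), n₀ᵢ = cᵢ+dᵢ (unexposed), nᵢ = n₁ᵢ+n₀ᵢ.
Stratum 1 (Urban): n₁ = 2732, n₀ = 3091, n = 5823; a·n₀/n = 402·3091/5823 = 213.3921; c·n₁/n = 231·2732/5823 = 108.3792
Stratum 2 (Rural): n₁ = 2931, n₀ = 2534, n = 5465; a·n₀/n = 2335·2534/5465 = 1082.6880; c·n₁/n = 1254·2931/5465 = 672.5478
RR_MH = (213.3921 + 1082.6880) / (108.3792 + 672.5478) = 1296.0801 / 780.9270 = 1.65967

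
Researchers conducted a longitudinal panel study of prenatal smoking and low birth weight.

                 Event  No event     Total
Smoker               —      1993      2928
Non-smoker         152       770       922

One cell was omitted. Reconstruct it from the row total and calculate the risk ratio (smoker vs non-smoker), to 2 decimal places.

The missing cell is in the exposed row: 2928 − 1993 = 935.
So a = 935, b = 1993, c = 152, d = 770.
RR = [a/(a+b)] / [c/(c+d)] = (935/2928) / (152/922) = 0.31933/0.16486 = 1.93699

1.94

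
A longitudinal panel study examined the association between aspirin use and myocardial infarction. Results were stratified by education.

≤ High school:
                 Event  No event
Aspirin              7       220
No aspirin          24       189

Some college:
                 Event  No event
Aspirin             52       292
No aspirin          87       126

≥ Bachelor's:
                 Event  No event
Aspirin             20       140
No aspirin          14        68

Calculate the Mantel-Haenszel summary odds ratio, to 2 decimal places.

0.31

OR_MH = Σ(aᵢdᵢ/nᵢ) / Σ(bᵢcᵢ/nᵢ), where nᵢ is the stratum total.
Stratum 1 (≤ High school): n = 440; a·d/n = 7·189/440 = 3.0068; b·c/n = 220·24/440 = 12.0000
Stratum 2 (Some college): n = 557; a·d/n = 52·126/557 = 11.7630; b·c/n = 292·87/557 = 45.6086
Stratum 3 (≥ Bachelor's): n = 242; a·d/n = 20·68/242 = 5.6198; b·c/n = 140·14/242 = 8.0992
OR_MH = (3.0068 + 11.7630 + 5.6198) / (12.0000 + 45.6086 + 8.0992) = 20.3897 / 65.7078 = 0.31031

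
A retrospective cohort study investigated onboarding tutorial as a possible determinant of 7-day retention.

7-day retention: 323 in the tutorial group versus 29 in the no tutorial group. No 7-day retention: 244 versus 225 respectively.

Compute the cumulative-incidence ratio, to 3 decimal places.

From the description: a = 323, b = 244, c = 29, d = 225.
Risk in exposed = 323/567 = 0.56966; risk in unexposed = 29/254 = 0.11417.
RR = 0.56966 / 0.11417 = 4.98948
The risk among the exposed is 4.99 times that among the unexposed.

4.989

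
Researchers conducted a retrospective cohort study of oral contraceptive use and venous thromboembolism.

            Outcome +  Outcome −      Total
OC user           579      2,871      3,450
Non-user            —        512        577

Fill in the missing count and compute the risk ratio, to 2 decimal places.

The missing cell is in the unexposed row: 577 − 512 = 65.
So a = 579, b = 2871, c = 65, d = 512.
RR = [a/(a+b)] / [c/(c+d)] = (579/3450) / (65/577) = 0.16783/0.11265 = 1.48978

1.49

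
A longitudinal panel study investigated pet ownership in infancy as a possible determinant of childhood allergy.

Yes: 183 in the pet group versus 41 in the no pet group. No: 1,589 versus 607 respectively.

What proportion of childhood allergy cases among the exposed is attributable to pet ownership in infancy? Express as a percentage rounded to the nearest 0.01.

38.73

From the description: a = 183, b = 1589, c = 41, d = 607.
Risk in exposed = 183/1772 = 0.10327; risk in unexposed = 41/648 = 0.06327.
RR = 0.10327/0.06327 = 1.63222
AR% = (RR − 1)/RR × 100 = (1.63222 − 1)/1.63222 × 100 = 38.7337%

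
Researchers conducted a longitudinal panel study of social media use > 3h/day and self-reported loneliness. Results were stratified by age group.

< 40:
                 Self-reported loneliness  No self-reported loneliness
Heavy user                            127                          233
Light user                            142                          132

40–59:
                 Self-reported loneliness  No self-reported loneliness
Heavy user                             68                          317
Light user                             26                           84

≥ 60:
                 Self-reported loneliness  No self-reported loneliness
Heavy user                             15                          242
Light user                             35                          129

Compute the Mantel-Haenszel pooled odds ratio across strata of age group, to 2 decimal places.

0.48

OR_MH = Σ(aᵢdᵢ/nᵢ) / Σ(bᵢcᵢ/nᵢ), where nᵢ is the stratum total.
Stratum 1 (< 40): n = 634; a·d/n = 127·132/634 = 26.4416; b·c/n = 233·142/634 = 52.1861
Stratum 2 (40–59): n = 495; a·d/n = 68·84/495 = 11.5394; b·c/n = 317·26/495 = 16.6505
Stratum 3 (≥ 60): n = 421; a·d/n = 15·129/421 = 4.5962; b·c/n = 242·35/421 = 20.1188
OR_MH = (26.4416 + 11.5394 + 4.5962) / (52.1861 + 16.6505 + 20.1188) = 42.5772 / 88.9554 = 0.47864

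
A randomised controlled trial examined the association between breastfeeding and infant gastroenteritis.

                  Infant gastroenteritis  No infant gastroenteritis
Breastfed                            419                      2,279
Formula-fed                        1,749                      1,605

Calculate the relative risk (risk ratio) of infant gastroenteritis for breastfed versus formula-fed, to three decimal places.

0.298

Cells: a = 419, b = 2279, c = 1749, d = 1605.
Risk in exposed = 419/2698 = 0.15530; risk in unexposed = 1749/3354 = 0.52147.
RR = 0.15530 / 0.52147 = 0.29781
The risk is 70% lower among the exposed than among the unexposed.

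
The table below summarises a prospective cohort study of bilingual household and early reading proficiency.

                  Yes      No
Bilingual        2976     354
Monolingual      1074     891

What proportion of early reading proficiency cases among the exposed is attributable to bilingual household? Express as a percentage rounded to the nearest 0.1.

38.8

Cells: a = 2976, b = 354, c = 1074, d = 891.
Risk in exposed = 2976/3330 = 0.89369; risk in unexposed = 1074/1965 = 0.54656.
RR = 0.89369/0.54656 = 1.63511
AR% = (RR − 1)/RR × 100 = (1.63511 − 1)/1.63511 × 100 = 38.8420%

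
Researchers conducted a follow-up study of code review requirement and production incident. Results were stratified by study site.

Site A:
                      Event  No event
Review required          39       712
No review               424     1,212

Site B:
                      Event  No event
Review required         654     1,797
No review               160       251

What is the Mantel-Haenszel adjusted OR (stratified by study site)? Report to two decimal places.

OR_MH = Σ(aᵢdᵢ/nᵢ) / Σ(bᵢcᵢ/nᵢ), where nᵢ is the stratum total.
Stratum 1 (Site A): n = 2387; a·d/n = 39·1212/2387 = 19.8023; b·c/n = 712·424/2387 = 126.4717
Stratum 2 (Site B): n = 2862; a·d/n = 654·251/2862 = 57.3564; b·c/n = 1797·160/2862 = 100.4612
OR_MH = (19.8023 + 57.3564) / (126.4717 + 100.4612) = 77.1587 / 226.9329 = 0.34001

0.34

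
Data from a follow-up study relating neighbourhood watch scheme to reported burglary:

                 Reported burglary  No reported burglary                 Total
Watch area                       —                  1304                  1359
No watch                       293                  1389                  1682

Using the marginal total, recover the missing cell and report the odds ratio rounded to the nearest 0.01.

0.20

The missing cell is in the exposed row: 1359 − 1304 = 55.
So a = 55, b = 1304, c = 293, d = 1389.
OR = (a·d)/(b·c) = (55 × 1389) / (1304 × 293) = 76395 / 382072 = 0.19995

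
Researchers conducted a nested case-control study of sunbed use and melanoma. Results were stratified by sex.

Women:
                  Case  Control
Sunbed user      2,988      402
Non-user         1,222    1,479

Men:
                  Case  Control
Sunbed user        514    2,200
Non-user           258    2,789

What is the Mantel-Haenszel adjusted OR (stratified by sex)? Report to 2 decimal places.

OR_MH = Σ(aᵢdᵢ/nᵢ) / Σ(bᵢcᵢ/nᵢ), where nᵢ is the stratum total.
Stratum 1 (Women): n = 6091; a·d/n = 2988·1479/6091 = 725.5380; b·c/n = 402·1222/6091 = 80.6508
Stratum 2 (Men): n = 5761; a·d/n = 514·2789/5761 = 248.8363; b·c/n = 2200·258/5761 = 98.5246
OR_MH = (725.5380 + 248.8363) / (80.6508 + 98.5246) = 974.3743 / 179.1754 = 5.43810

5.44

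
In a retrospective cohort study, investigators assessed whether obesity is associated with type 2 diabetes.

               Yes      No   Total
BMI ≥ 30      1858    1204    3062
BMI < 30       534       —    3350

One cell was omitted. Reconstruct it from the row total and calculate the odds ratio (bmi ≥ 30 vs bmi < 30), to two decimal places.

8.14

The missing cell is in the unexposed row: 3350 − 534 = 2816.
So a = 1858, b = 1204, c = 534, d = 2816.
OR = (a·d)/(b·c) = (1858 × 2816) / (1204 × 534) = 5232128 / 642936 = 8.13787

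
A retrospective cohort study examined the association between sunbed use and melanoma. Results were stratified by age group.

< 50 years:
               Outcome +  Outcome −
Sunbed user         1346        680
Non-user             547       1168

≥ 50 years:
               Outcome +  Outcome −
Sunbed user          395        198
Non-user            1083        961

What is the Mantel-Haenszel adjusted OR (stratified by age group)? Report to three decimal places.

3.121

OR_MH = Σ(aᵢdᵢ/nᵢ) / Σ(bᵢcᵢ/nᵢ), where nᵢ is the stratum total.
Stratum 1 (< 50 years): n = 3741; a·d/n = 1346·1168/3741 = 420.2427; b·c/n = 680·547/3741 = 99.4280
Stratum 2 (≥ 50 years): n = 2637; a·d/n = 395·961/2637 = 143.9496; b·c/n = 198·1083/2637 = 81.3174
OR_MH = (420.2427 + 143.9496) / (99.4280 + 81.3174) = 564.1923 / 180.7454 = 3.12148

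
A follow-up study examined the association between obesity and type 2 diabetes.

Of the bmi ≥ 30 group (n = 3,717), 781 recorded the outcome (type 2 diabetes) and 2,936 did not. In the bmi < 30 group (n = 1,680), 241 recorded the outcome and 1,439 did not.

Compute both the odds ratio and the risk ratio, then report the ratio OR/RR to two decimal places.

1.08

From the description: a = 781, b = 2936, c = 241, d = 1439.
OR = (781·1439)/(2936·241) = 1123859/707576 = 1.58832
Risk in exposed = 781/3717 = 0.21012; risk in unexposed = 241/1680 = 0.14345; RR = 1.46471
OR/RR = 1.58832 / 1.46471 = 1.08440
The outcome is not rare, so the OR lies further from 1 than the RR.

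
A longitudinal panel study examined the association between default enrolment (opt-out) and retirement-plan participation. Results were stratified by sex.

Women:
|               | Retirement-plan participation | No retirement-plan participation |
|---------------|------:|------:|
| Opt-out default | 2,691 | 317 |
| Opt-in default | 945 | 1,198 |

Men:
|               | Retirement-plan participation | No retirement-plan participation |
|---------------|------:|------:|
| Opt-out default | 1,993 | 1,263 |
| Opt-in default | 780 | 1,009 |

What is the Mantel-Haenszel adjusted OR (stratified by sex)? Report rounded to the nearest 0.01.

4.04

OR_MH = Σ(aᵢdᵢ/nᵢ) / Σ(bᵢcᵢ/nᵢ), where nᵢ is the stratum total.
Stratum 1 (Women): n = 5151; a·d/n = 2691·1198/5151 = 625.8626; b·c/n = 317·945/5151 = 58.1567
Stratum 2 (Men): n = 5045; a·d/n = 1993·1009/5045 = 398.6000; b·c/n = 1263·780/5045 = 195.2706
OR_MH = (625.8626 + 398.6000) / (58.1567 + 195.2706) = 1024.4626 / 253.4272 = 4.04243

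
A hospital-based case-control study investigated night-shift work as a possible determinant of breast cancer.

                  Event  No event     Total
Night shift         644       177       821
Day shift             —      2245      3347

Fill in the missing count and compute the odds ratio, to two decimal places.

The missing cell is in the unexposed row: 3347 − 2245 = 1102.
So a = 644, b = 177, c = 1102, d = 2245.
OR = (a·d)/(b·c) = (644 × 2245) / (177 × 1102) = 1445780 / 195054 = 7.41220

7.41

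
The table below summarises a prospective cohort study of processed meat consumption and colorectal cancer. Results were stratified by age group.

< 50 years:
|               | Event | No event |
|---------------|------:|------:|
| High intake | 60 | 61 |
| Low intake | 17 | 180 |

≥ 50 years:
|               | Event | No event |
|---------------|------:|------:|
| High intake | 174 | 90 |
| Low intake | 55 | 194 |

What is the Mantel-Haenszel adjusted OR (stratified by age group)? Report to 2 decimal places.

OR_MH = Σ(aᵢdᵢ/nᵢ) / Σ(bᵢcᵢ/nᵢ), where nᵢ is the stratum total.
Stratum 1 (< 50 years): n = 318; a·d/n = 60·180/318 = 33.9623; b·c/n = 61·17/318 = 3.2610
Stratum 2 (≥ 50 years): n = 513; a·d/n = 174·194/513 = 65.8012; b·c/n = 90·55/513 = 9.6491
OR_MH = (33.9623 + 65.8012) / (3.2610 + 9.6491) = 99.7634 / 12.9101 = 7.72753

7.73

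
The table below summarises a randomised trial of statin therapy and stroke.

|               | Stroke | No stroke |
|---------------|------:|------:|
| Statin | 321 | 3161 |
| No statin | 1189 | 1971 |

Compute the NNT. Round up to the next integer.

Risk in treated group = 321/3482 = 0.09219; risk in control = 1189/3160 = 0.37627.
Absolute risk reduction = 0.37627 − 0.09219 = 0.28408
NNT = 1 / ARR = 1 / 0.28408 = 3.520 → round up → 4

4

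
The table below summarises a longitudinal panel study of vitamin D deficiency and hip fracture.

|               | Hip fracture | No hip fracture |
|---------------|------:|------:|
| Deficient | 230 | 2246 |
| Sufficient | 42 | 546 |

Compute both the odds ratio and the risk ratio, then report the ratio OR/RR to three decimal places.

Cells: a = 230, b = 2246, c = 42, d = 546.
OR = (230·546)/(2246·42) = 125580/94332 = 1.33126
Risk in exposed = 230/2476 = 0.09289; risk in unexposed = 42/588 = 0.07143; RR = 1.30048
OR/RR = 1.33126 / 1.30048 = 1.02366
The outcome is rare in both groups, so OR ≈ RR (ratio near 1).

1.024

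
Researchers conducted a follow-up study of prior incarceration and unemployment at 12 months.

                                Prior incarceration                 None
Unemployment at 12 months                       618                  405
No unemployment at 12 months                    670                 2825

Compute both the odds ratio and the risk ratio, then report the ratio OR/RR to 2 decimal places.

Reading the table with exposure as columns: a = 618 (Prior incarceration, case), b = 670 (Prior incarceration, non-case), c = 405 (None, case), d = 2825.
OR = (618·2825)/(670·405) = 1745850/271350 = 6.43394
Risk in exposed = 618/1288 = 0.47981; risk in unexposed = 405/3230 = 0.12539; RR = 3.82666
OR/RR = 6.43394 / 3.82666 = 1.68135
The outcome is not rare, so the OR lies further from 1 than the RR.

1.68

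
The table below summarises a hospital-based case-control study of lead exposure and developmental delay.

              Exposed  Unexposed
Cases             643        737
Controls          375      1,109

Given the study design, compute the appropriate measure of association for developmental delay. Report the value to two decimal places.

2.58

Reading the table with exposure as columns: a = 643 (Exposed, case), b = 375 (Exposed, non-case), c = 737 (Unexposed, case), d = 1109.
This is a hospital-based case-control study: participants were sampled on outcome status, so risks in the source population cannot be estimated directly — relative risk is not valid here. The odds ratio is the appropriate measure.
OR = (a·d)/(b·c) = (643 × 1109) / (375 × 737) = 713087 / 276375 = 2.58014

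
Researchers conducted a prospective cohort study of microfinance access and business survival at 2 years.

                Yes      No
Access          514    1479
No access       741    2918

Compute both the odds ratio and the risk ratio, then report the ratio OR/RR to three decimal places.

1.075

Cells: a = 514, b = 1479, c = 741, d = 2918.
OR = (514·2918)/(1479·741) = 1499852/1095939 = 1.36855
Risk in exposed = 514/1993 = 0.25790; risk in unexposed = 741/3659 = 0.20251; RR = 1.27350
OR/RR = 1.36855 / 1.27350 = 1.07464
The outcome is not rare, so the OR lies further from 1 than the RR.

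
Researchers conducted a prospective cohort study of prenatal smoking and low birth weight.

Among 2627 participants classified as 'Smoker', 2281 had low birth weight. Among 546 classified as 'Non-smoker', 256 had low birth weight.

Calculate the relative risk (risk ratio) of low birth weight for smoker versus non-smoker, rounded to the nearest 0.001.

From the description: a = 2281, b = 346, c = 256, d = 290.
Risk in exposed = 2281/2627 = 0.86829; risk in unexposed = 256/546 = 0.46886.
RR = 0.86829 / 0.46886 = 1.85190
The risk among the exposed is 1.85 times that among the unexposed.

1.852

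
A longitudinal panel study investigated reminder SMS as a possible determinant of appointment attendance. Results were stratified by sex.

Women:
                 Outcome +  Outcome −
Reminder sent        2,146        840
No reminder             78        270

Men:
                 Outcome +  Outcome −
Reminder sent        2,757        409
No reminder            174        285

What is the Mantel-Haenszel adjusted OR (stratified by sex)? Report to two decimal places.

9.94

OR_MH = Σ(aᵢdᵢ/nᵢ) / Σ(bᵢcᵢ/nᵢ), where nᵢ is the stratum total.
Stratum 1 (Women): n = 3334; a·d/n = 2146·270/3334 = 173.7912; b·c/n = 840·78/3334 = 19.6521
Stratum 2 (Men): n = 3625; a·d/n = 2757·285/3625 = 216.7572; b·c/n = 409·174/3625 = 19.6320
OR_MH = (173.7912 + 216.7572) / (19.6521 + 19.6320) = 390.5485 / 39.2841 = 9.94165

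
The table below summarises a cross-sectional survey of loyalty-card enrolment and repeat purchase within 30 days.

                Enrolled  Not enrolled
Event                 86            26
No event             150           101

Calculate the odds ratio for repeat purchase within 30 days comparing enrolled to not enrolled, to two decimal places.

Reading the table with exposure as columns: a = 86 (Enrolled, case), b = 150 (Enrolled, non-case), c = 26 (Not enrolled, case), d = 101.
OR = (a·d)/(b·c) = (86 × 101) / (150 × 26) = 8686 / 3900 = 2.22718
The odds of repeat purchase within 30 days are about 2.23 times as high in the enrolled group.

2.23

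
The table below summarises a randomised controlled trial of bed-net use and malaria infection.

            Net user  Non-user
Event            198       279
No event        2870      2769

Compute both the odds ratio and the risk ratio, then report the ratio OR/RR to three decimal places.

0.971

Reading the table with exposure as columns: a = 198 (Net user, case), b = 2870 (Net user, non-case), c = 279 (Non-user, case), d = 2769.
OR = (198·2769)/(2870·279) = 548262/800730 = 0.68470
Risk in exposed = 198/3068 = 0.06454; risk in unexposed = 279/3048 = 0.09154; RR = 0.70505
OR/RR = 0.68470 / 0.70505 = 0.97114
The outcome is rare in both groups, so OR ≈ RR (ratio near 1).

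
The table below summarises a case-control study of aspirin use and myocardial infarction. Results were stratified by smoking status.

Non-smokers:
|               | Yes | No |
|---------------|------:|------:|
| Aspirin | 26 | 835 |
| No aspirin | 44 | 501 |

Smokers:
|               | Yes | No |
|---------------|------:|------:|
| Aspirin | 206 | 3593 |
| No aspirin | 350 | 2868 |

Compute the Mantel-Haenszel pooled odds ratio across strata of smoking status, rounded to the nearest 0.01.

OR_MH = Σ(aᵢdᵢ/nᵢ) / Σ(bᵢcᵢ/nᵢ), where nᵢ is the stratum total.
Stratum 1 (Non-smokers): n = 1406; a·d/n = 26·501/1406 = 9.2646; b·c/n = 835·44/1406 = 26.1309
Stratum 2 (Smokers): n = 7017; a·d/n = 206·2868/7017 = 84.1967; b·c/n = 3593·350/7017 = 179.2148
OR_MH = (9.2646 + 84.1967) / (26.1309 + 179.2148) = 93.4612 / 205.3456 = 0.45514

0.46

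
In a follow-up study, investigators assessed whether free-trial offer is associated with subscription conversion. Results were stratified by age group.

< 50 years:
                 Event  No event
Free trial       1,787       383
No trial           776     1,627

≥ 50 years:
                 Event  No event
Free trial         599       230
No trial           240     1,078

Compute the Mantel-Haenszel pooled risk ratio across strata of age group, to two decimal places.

RR_MH = Σ(aᵢ·n₀ᵢ/nᵢ) / Σ(cᵢ·n₁ᵢ/nᵢ), with n₁ᵢ = aᵢ+bᵢ (exposed), n₀ᵢ = cᵢ+dᵢ (unexposed), nᵢ = n₁ᵢ+n₀ᵢ.
Stratum 1 (< 50 years): n₁ = 2170, n₀ = 2403, n = 4573; a·n₀/n = 1787·2403/4573 = 939.0249; c·n₁/n = 776·2170/4573 = 368.2309
Stratum 2 (≥ 50 years): n₁ = 829, n₀ = 1318, n = 2147; a·n₀/n = 599·1318/2147 = 367.7140; c·n₁/n = 240·829/2147 = 92.6688
RR_MH = (939.0249 + 367.7140) / (368.2309 + 92.6688) = 1306.7389 / 460.8998 = 2.83519

2.84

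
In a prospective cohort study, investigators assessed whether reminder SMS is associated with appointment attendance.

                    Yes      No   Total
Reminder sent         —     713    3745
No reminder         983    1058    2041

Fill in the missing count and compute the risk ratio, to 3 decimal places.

The missing cell is in the exposed row: 3745 − 713 = 3032.
So a = 3032, b = 713, c = 983, d = 1058.
RR = [a/(a+b)] / [c/(c+d)] = (3032/3745) / (983/2041) = 0.80961/0.48163 = 1.68100

1.681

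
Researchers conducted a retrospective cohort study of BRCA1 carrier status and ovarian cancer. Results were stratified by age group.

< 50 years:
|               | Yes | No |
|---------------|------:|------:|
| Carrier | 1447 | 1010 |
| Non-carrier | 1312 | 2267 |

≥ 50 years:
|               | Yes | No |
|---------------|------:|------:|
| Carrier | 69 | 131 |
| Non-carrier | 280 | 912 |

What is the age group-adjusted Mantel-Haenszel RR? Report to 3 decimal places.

1.597

RR_MH = Σ(aᵢ·n₀ᵢ/nᵢ) / Σ(cᵢ·n₁ᵢ/nᵢ), with n₁ᵢ = aᵢ+bᵢ (exposed), n₀ᵢ = cᵢ+dᵢ (unexposed), nᵢ = n₁ᵢ+n₀ᵢ.
Stratum 1 (< 50 years): n₁ = 2457, n₀ = 3579, n = 6036; a·n₀/n = 1447·3579/6036 = 857.9876; c·n₁/n = 1312·2457/6036 = 534.0596
Stratum 2 (≥ 50 years): n₁ = 200, n₀ = 1192, n = 1392; a·n₀/n = 69·1192/1392 = 59.0862; c·n₁/n = 280·200/1392 = 40.2299
RR_MH = (857.9876 + 59.0862) / (534.0596 + 40.2299) = 917.0738 / 574.2895 = 1.59688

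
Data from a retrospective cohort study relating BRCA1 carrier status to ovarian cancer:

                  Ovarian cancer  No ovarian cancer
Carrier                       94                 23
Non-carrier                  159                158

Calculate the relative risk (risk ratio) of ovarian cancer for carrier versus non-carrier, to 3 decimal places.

1.602

Cells: a = 94, b = 23, c = 159, d = 158.
Risk in exposed = 94/117 = 0.80342; risk in unexposed = 159/317 = 0.50158.
RR = 0.80342 / 0.50158 = 1.60178
The risk among the exposed is 1.60 times that among the unexposed.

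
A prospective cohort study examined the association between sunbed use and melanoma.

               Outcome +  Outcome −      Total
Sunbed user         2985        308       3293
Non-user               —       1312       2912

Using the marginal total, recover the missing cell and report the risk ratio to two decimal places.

The missing cell is in the unexposed row: 2912 − 1312 = 1600.
So a = 2985, b = 308, c = 1600, d = 1312.
RR = [a/(a+b)] / [c/(c+d)] = (2985/3293) / (1600/2912) = 0.90647/0.54945 = 1.64977

1.65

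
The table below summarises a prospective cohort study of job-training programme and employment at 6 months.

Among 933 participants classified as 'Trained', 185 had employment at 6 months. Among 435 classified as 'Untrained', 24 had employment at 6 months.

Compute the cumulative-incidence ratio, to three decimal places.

3.594

From the description: a = 185, b = 748, c = 24, d = 411.
Risk in exposed = 185/933 = 0.19829; risk in unexposed = 24/435 = 0.05517.
RR = 0.19829 / 0.05517 = 3.59392
The risk among the exposed is 3.59 times that among the unexposed.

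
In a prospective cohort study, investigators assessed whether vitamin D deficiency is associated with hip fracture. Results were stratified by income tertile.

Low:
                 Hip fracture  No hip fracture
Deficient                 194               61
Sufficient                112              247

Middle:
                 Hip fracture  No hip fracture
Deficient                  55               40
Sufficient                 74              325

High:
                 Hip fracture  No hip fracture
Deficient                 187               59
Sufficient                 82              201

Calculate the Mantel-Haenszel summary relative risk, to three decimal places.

2.608

RR_MH = Σ(aᵢ·n₀ᵢ/nᵢ) / Σ(cᵢ·n₁ᵢ/nᵢ), with n₁ᵢ = aᵢ+bᵢ (exposed), n₀ᵢ = cᵢ+dᵢ (unexposed), nᵢ = n₁ᵢ+n₀ᵢ.
Stratum 1 (Low): n₁ = 255, n₀ = 359, n = 614; a·n₀/n = 194·359/614 = 113.4300; c·n₁/n = 112·255/614 = 46.5147
Stratum 2 (Middle): n₁ = 95, n₀ = 399, n = 494; a·n₀/n = 55·399/494 = 44.4231; c·n₁/n = 74·95/494 = 14.2308
Stratum 3 (High): n₁ = 246, n₀ = 283, n = 529; a·n₀/n = 187·283/529 = 100.0397; c·n₁/n = 82·246/529 = 38.1323
RR_MH = (113.4300 + 44.4231 + 100.0397) / (46.5147 + 14.2308 + 38.1323) = 257.8927 / 98.8778 = 2.60820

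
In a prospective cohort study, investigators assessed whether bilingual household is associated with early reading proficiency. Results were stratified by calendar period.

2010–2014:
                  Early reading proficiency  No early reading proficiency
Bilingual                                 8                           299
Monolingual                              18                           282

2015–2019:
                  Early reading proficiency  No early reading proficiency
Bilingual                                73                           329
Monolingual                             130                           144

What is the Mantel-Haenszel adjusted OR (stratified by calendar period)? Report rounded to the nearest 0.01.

0.27

OR_MH = Σ(aᵢdᵢ/nᵢ) / Σ(bᵢcᵢ/nᵢ), where nᵢ is the stratum total.
Stratum 1 (2010–2014): n = 607; a·d/n = 8·282/607 = 3.7166; b·c/n = 299·18/607 = 8.8666
Stratum 2 (2015–2019): n = 676; a·d/n = 73·144/676 = 15.5503; b·c/n = 329·130/676 = 63.2692
OR_MH = (3.7166 + 15.5503) / (8.8666 + 63.2692) = 19.2669 / 72.1358 = 0.26709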